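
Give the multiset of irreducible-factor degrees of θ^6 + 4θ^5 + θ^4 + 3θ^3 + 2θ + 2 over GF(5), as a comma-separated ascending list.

1, 2, 3

Write f(θ) = θ^6 + 4θ^5 + θ^4 + 3θ^3 + 2θ + 2.
Roots in GF(5): f(0) = 2; f(1) = 3; f(2) = 3; f(3) = 1; f(4) = 0 → root.
Linear factors from roots: (θ + 1).
Complete factorization: f(θ) = (θ + 1)·(θ^2 + 3θ + 4)·(θ^3 + 4θ + 3).
Factor degrees with multiplicity: 1 + 2 + 3 = 6.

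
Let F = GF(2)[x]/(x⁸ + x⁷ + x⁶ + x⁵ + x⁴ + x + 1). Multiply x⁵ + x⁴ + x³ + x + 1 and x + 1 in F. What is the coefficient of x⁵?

Multiply in GF(2)[x]: (x⁵ + x⁴ + x³ + x + 1)·(x + 1) = x⁶ + x³ + x² + 1.
Reduced: x⁶ + x³ + x² + 1.

0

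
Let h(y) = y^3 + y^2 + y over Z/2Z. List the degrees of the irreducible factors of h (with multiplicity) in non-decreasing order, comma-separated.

Roots in Z/2Z: h(0) = 0 → root; h(1) = 1.
Linear factors from roots: (y).
Complete factorization: h(y) = (y)·(y^2 + y + 1).
Factor degrees with multiplicity: 1 + 2 = 3.

1, 2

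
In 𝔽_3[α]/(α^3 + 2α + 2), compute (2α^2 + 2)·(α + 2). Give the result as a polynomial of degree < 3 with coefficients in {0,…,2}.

Multiply in 𝔽_3[α]: (2α^2 + 2)·(α + 2) = 2α^3 + α^2 + 2α + 1.
Reduce using α^3 ≡ α + 1 (mod α^3 + 2α + 2).
Reduced: α^2 + α.

α^2 + α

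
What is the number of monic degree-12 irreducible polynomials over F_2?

x^(2^12) − x is the product of all monic irreducibles of degree dividing 12; Möbius inversion gives N = (1/12) Σ μ(12/d)·2^d.
Divisors of 12: 1, 2, 3, 4, 6, 12; μ(12/d) for each: 0, 1, 0, -1, -1, 1.
Σ = 2^2 − 2^4 − 2^6 + 2^12 = 4020.
N = 4020/12 = 335.

335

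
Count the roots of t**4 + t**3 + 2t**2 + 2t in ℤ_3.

Write f(t) = t**4 + t**3 + 2t**2 + 2t.
Evaluate at each of the 3 elements of ℤ_3:
f(0) = 0 → root; f(1) = 0 → root; f(2) = 0 → root.
Roots: {0, 1, 2}.

3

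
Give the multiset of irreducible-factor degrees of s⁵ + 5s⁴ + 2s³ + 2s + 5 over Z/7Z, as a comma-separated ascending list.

5

Write h(s) = s⁵ + 5s⁴ + 2s³ + 2s + 5.
Complete factorization: h(s) = (s⁵ + 5s⁴ + 2s³ + 2s + 5).
Factor degrees with multiplicity: 5 = 5.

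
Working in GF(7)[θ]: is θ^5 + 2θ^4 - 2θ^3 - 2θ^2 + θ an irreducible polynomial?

No

Write m(θ) = θ^5 + 2θ^4 - 2θ^3 - 2θ^2 + θ.
Check for roots in GF(7): m(0) = 0 → root; m(1) = 0 → root; m(2) = 0 → root; m(3) = 0 → root; m(4) = 1; m(5) = 6; m(6) = 0 → root.
m(0) = 0, so (θ) divides m(θ); m is reducible.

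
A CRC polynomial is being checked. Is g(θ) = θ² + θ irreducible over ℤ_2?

No

Check for roots in ℤ_2: g(0) = 0 → root; g(1) = 0 → root.
g(0) = 0, so (θ) divides g(θ); g is reducible.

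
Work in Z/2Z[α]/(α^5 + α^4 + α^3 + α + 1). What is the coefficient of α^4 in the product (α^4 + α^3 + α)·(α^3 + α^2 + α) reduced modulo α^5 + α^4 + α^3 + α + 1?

1

Multiply in Z/2Z[α]: (α^4 + α^3 + α)·(α^3 + α^2 + α) = α^7 + α^3 + α^2.
Reduce using α^5 ≡ α^4 + α^3 + α + 1 (mod α^5 + α^4 + α^3 + α + 1).
Reduced: α^4 + α^2 + α.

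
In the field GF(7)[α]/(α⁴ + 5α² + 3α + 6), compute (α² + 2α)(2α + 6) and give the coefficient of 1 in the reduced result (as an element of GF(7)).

Multiply in GF(7)[α]: (α² + 2α)·(2α + 6) = 2α³ + 3α² + 5α.
Reduced: 2α³ + 3α² + 5α.

0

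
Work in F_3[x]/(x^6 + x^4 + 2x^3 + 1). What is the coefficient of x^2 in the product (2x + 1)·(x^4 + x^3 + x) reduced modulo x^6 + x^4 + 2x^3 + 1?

Multiply in F_3[x]: (2x + 1)·(x^4 + x^3 + x) = 2x^5 + x^3 + 2x^2 + x.
Reduced: 2x^5 + x^3 + 2x^2 + x.

2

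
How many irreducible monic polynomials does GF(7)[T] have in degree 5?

3360

Gauss's count: N_{7}(5) = (1/5) Σ_{d|5} μ(5/d)·7^d.
Divisors of 5: 1, 5; μ(5/d) for each: -1, 1.
Σ = − 7^1 + 7^5 = 16800.
N = 16800/5 = 3360.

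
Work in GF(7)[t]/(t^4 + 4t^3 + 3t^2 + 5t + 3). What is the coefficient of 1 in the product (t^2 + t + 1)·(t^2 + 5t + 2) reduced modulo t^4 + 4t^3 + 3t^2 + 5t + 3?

Multiply in GF(7)[t]: (t^2 + t + 1)·(t^2 + 5t + 2) = t^4 + 6t^3 + t^2 + 2.
Reduce using t^4 ≡ 3t^3 + 4t^2 + 2t + 4 (mod t^4 + 4t^3 + 3t^2 + 5t + 3).
Reduced: 2t^3 + 5t^2 + 2t + 6.

6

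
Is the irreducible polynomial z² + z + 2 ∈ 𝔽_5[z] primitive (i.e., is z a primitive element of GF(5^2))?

Write f(z) = z² + z + 2.
|GF(5^2)^×| = 5^2 − 1 = 24. Prime factorization: 24 = 2^3·3.
f is primitive ⇔ z has order 24 in GF(5)[z]/(f), i.e. z^(24/q) ≠ 1 for each prime q | 24.
z^(12) mod f = 4.
z^(8) mod f = 3z + 1.
None equal 1, so z has full order 24; f is primitive.

Yes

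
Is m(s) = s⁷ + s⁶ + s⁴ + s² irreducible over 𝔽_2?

No

Check for roots in 𝔽_2: m(0) = 0 → root; m(1) = 0 → root.
m(0) = 0, so (s) divides m(s); m is reducible.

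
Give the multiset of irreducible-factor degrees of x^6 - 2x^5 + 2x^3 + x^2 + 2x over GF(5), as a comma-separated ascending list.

1, 1, 1, 1, 2

Write g(x) = x^6 - 2x^5 + 2x^3 + x^2 + 2x.
Roots in GF(5): g(0) = 0 → root; g(1) = 4; g(2) = 4; g(3) = 2; g(4) = 0 → root.
Linear factors from roots: (x), (x + 1).
Complete factorization: g(x) = (x)·(x + 1)^3·(x^2 + 2).
Factor degrees with multiplicity: 1 + 1 + 1 + 1 + 2 = 6.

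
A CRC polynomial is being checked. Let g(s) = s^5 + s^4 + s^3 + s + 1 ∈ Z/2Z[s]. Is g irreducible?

Yes

Check for roots in Z/2Z: g(0) = 1; g(1) = 1.
No roots, so no linear factors.
Monic irreducibles of degree 2 over GF(2): s^2 + s + 1.
None of them divide g (all give nonzero remainder).
No irreducible factor of degree ≤ 2 exists, so g is irreducible over GF(2).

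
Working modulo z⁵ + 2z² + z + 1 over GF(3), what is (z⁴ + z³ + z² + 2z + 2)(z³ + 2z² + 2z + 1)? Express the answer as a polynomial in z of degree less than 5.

2z^4 + 2z^3 + z^2 + z

Multiply in GF(3)[z]: (z⁴ + z³ + z² + 2z + 2)·(z³ + 2z² + 2z + 1) = z⁷ + 2z⁵ + z⁴ + 2.
Reduce using z⁵ ≡ z² + 2z + 2 (mod z⁵ + 2z² + z + 1).
Reduced: 2z⁴ + 2z³ + z² + z.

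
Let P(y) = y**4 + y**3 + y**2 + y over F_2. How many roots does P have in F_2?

Evaluate at each of the 2 elements of F_2:
P(0) = 0 → root; P(1) = 0 → root.
Roots: {0, 1}.

2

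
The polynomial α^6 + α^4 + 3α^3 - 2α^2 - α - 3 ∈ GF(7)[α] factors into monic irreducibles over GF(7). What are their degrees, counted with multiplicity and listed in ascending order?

1, 2, 3

Write h(α) = α^6 + α^4 + 3α^3 - 2α^2 - α - 3.
Linear factors from roots: (α - 2).
Complete factorization: h(α) = (α - 2)·(α^2 - 2α + 2)·(α^3 - 3α^2 - 3α - 1).
Factor degrees with multiplicity: 1 + 2 + 3 = 6.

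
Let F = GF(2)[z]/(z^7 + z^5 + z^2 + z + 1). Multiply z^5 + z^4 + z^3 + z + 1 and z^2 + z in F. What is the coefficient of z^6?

0

Multiply in GF(2)[z]: (z^5 + z^4 + z^3 + z + 1)·(z^2 + z) = z^7 + z^4 + z^3 + z.
Reduce using z^7 ≡ z^5 + z^2 + z + 1 (mod z^7 + z^5 + z^2 + z + 1).
Reduced: z^5 + z^4 + z^3 + z^2 + 1.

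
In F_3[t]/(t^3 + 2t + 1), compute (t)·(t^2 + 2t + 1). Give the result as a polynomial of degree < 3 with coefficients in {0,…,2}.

2t^2 + 2t + 2

Multiply in F_3[t]: (t)·(t^2 + 2t + 1) = t^3 + 2t^2 + t.
Reduce using t^3 ≡ t + 2 (mod t^3 + 2t + 1).
Reduced: 2t^2 + 2t + 2.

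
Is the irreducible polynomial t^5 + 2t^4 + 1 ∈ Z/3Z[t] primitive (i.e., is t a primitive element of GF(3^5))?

Yes

Write f(t) = t^5 + 2t^4 + 1.
|GF(3^5)^×| = 3^5 − 1 = 242. Prime factorization: 242 = 2·11^2.
f is primitive ⇔ t has order 242 in GF(3)[t]/(f), i.e. t^(242/q) ≠ 1 for each prime q | 242.
t^(121) mod f = 2.
t^(22) mod f = 2t^2 + 2t + 1.
None equal 1, so t has full order 242; f is primitive.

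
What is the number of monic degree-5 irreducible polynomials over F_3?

48

Gauss's count: N_{3}(5) = (1/5) Σ_{d|5} μ(5/d)·3^d.
Divisors of 5: 1, 5; μ(5/d) for each: -1, 1.
Σ = − 3^1 + 3^5 = 240.
N = 240/5 = 48.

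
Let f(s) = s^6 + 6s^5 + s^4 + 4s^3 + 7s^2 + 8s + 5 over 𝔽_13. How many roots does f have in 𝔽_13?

Evaluate at each of the 13 elements of 𝔽_13:
f(0) = 5; f(1) = 6; f(2) = 2; f(3) = 11; f(4) = 7; f(5) = 9; f(6) = 6; f(7) = 4; f(8) = 0 → root; f(9) = 0 → root; f(10) = 3; f(11) = 3; f(12) = 9.
Roots: {8, 9}.

2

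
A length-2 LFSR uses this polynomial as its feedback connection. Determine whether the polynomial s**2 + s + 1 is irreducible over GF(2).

Write m(s) = s**2 + s + 1.
Check for roots in GF(2): m(0) = 1; m(1) = 1.
No roots. A degree-2 polynomial over a field with no linear factor is irreducible.

Yes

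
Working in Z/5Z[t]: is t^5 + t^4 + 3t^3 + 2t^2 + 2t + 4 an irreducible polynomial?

Write h(t) = t^5 + t^4 + 3t^3 + 2t^2 + 2t + 4.
Check for roots in Z/5Z: h(0) = 4; h(1) = 3; h(2) = 3; h(3) = 3; h(4) = 1.
No roots, so no linear factors.
Degree-2 irreducible divisors: test the 10 monic irreducibles of degree 2 over GF(5).
None of them divide h (all give nonzero remainder).
No irreducible factor of degree ≤ 2 exists, so h is irreducible over GF(5).

Yes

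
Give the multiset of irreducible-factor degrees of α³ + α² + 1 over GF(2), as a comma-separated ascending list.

3

Write g(α) = α³ + α² + 1.
Roots in GF(2): g(0) = 1; g(1) = 1.
Complete factorization: g(α) = (α³ + α² + 1).
Factor degrees with multiplicity: 3 = 3.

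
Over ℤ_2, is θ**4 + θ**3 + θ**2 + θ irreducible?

Write f(θ) = θ**4 + θ**3 + θ**2 + θ.
Check for roots in ℤ_2: f(0) = 0 → root; f(1) = 0 → root.
f(0) = 0, so (θ) divides f(θ); f is reducible.

No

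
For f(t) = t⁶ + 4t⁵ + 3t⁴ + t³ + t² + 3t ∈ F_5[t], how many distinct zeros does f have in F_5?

Evaluate at each of the 5 elements of F_5:
f(0) = 0 → root; f(1) = 3; f(2) = 3; f(3) = 4; f(4) = 2.
Roots: {0}.

1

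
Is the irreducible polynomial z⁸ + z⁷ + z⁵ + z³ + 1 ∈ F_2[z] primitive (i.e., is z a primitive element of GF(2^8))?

Write f(z) = z⁸ + z⁷ + z⁵ + z³ + 1.
|GF(2^8)^×| = 2^8 − 1 = 255. Prime factorization: 255 = 3·5·17.
f is primitive ⇔ z has order 255 in GF(2)[z]/(f), i.e. z^(255/q) ≠ 1 for each prime q | 255.
z^(85) mod f = z⁷ + z⁶ + z² + z.
z^(51) mod f = z⁷ + z⁶ + z⁴ + z³ + z².
z^(15) mod f = z³ + z².
None equal 1, so z has full order 255; f is primitive.

Yes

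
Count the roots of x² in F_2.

Write f(x) = x².
Evaluate at each of the 2 elements of F_2:
f(0) = 0 → root; f(1) = 1.
Roots: {0}.

1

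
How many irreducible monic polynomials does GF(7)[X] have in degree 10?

The number of monic irreducibles of degree 10 over GF(7) is (1/10)·Σ_{d∣10} μ(10/d) 7^d.
Divisors of 10: 1, 2, 5, 10; μ(10/d) for each: 1, -1, -1, 1.
Σ = 7^1 − 7^2 − 7^5 + 7^10 = 282458400.
N = 282458400/10 = 28245840.

28245840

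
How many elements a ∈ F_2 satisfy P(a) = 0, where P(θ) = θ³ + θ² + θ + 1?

1

Evaluate at each of the 2 elements of F_2:
P(0) = 1; P(1) = 0 → root.
Roots: {1}.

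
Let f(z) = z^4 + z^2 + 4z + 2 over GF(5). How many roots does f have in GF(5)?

Evaluate at each of the 5 elements of GF(5):
f(0) = 2; f(1) = 3; f(2) = 0 → root; f(3) = 4; f(4) = 0 → root.
Roots: {2, 4}.

2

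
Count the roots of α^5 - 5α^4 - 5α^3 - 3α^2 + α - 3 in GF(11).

Write P(α) = α^5 - 5α^4 - 5α^3 - 3α^2 + α - 3.
Evaluate at each of the 11 elements of GF(11):
P(0) = 8; P(1) = 8; P(2) = 9; P(3) = 6; P(4) = 4; P(5) = 6; P(6) = 1; P(7) = 7; P(8) = 4; P(9) = 10; P(10) = 3.
No element is a root.

0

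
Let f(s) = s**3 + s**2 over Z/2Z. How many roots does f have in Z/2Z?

Evaluate at each of the 2 elements of Z/2Z:
f(0) = 0 → root; f(1) = 0 → root.
Roots: {0, 1}.

2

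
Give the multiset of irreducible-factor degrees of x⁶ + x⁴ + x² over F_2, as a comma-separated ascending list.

1, 1, 2, 2

Write h(x) = x⁶ + x⁴ + x².
Roots in F_2: h(0) = 0 → root; h(1) = 1.
Linear factors from roots: (x).
Complete factorization: h(x) = (x)^2·(x² + x + 1)^2.
Factor degrees with multiplicity: 1 + 1 + 2 + 2 = 6.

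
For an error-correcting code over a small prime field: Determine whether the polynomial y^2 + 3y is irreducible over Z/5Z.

No

Write P(y) = y^2 + 3y.
Check for roots in Z/5Z: P(0) = 0 → root; P(1) = 4; P(2) = 0 → root; P(3) = 3; P(4) = 3.
P(0) = 0, so (y) divides P(y); P is reducible.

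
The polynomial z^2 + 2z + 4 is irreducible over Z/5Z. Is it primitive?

No

Write f(z) = z^2 + 2z + 4.
|GF(5^2)^×| = 5^2 − 1 = 24. Prime factorization: 24 = 2^3·3.
f is primitive ⇔ z has order 24 in GF(5)[z]/(f), i.e. z^(24/q) ≠ 1 for each prime q | 24.
z^(12) mod f = 1
z^(8) mod f = 2z + 4.
Since z^(12) = 1, the order of z divides 12 < 24; not primitive.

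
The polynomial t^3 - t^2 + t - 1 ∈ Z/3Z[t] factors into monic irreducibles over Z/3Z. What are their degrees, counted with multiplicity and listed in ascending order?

1, 2

Write g(t) = t^3 - t^2 + t - 1.
Roots in Z/3Z: g(0) = 2; g(1) = 0 → root; g(2) = 2.
Linear factors from roots: (t - 1).
Complete factorization: g(t) = (t - 1)·(t^2 + 1).
Factor degrees with multiplicity: 1 + 2 = 3.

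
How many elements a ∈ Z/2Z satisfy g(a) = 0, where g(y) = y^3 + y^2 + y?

Evaluate at each of the 2 elements of Z/2Z:
g(0) = 0 → root; g(1) = 1.
Roots: {0}.

1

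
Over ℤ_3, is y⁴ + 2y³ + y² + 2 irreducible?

Write g(y) = y⁴ + 2y³ + y² + 2.
Check for roots in ℤ_3: g(0) = 2; g(1) = 0 → root; g(2) = 2.
g(1) = 0, so (y − 1) divides g(y); g is reducible.

No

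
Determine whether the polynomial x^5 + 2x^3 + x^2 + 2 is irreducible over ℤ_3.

Write h(x) = x^5 + 2x^3 + x^2 + 2.
Check for roots in ℤ_3: h(0) = 2; h(1) = 0 → root; h(2) = 0 → root.
h(1) = 0, so (x − 1) divides h(x); h is reducible.

No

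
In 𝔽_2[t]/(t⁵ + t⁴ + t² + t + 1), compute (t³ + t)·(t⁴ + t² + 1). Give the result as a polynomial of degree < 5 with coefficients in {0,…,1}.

Multiply in 𝔽_2[t]: (t³ + t)·(t⁴ + t² + 1) = t⁷ + t.
Reduce using t⁵ ≡ t⁴ + t² + t + 1 (mod t⁵ + t⁴ + t² + t + 1).
Reduced: t² + t + 1.

t^2 + t + 1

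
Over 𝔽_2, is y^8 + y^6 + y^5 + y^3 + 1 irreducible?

Yes

Write f(y) = y^8 + y^6 + y^5 + y^3 + 1.
Check for roots in 𝔽_2: f(0) = 1; f(1) = 1.
No roots, so no linear factors.
Monic irreducibles of degree 2 over GF(2): y^2 + y + 1.
None of them divide f (all give nonzero remainder).
Monic irreducibles of degree 3 over GF(2): y^3 + y + 1, y^3 + y^2 + 1.
None of them divide f (all give nonzero remainder).
Monic irreducibles of degree 4 over GF(2): y^4 + y + 1, y^4 + y^3 + 1, y^4 + y^3 + y^2 + y + 1.
None of them divide f (all give nonzero remainder).
No irreducible factor of degree ≤ 4 exists, so f is irreducible over GF(2).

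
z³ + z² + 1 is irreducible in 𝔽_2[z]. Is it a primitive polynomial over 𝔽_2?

Write f(z) = z³ + z² + 1.
|GF(2^3)^×| = 2^3 − 1 = 7. Prime factorization: 7 = 7.
f is primitive ⇔ z has order 7 in GF(2)[z]/(f), i.e. z^(7/q) ≠ 1 for each prime q | 7.
z^(1) mod f = z.
None equal 1, so z has full order 7; f is primitive.

Yes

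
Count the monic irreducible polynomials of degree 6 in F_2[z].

9

Gauss's count: N_{2}(6) = (1/6) Σ_{d|6} μ(6/d)·2^d.
Divisors of 6: 1, 2, 3, 6; μ(6/d) for each: 1, -1, -1, 1.
Σ = 2^1 − 2^2 − 2^3 + 2^6 = 54.
N = 54/6 = 9.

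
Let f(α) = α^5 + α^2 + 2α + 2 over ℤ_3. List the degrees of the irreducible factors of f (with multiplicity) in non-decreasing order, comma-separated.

1, 1, 1, 2

Roots in ℤ_3: f(0) = 2; f(1) = 0 → root; f(2) = 0 → root.
Linear factors from roots: (α + 2), (α + 1).
Complete factorization: f(α) = (α + 1)·(α + 2)^2·(α^2 + α + 2).
Factor degrees with multiplicity: 1 + 1 + 1 + 2 = 5.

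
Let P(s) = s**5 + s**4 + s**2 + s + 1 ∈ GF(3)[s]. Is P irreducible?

Yes

Check for roots in GF(3): P(0) = 1; P(1) = 2; P(2) = 1.
No roots, so no linear factors.
Monic irreducibles of degree 2 over GF(3): s**2 + 1, s**2 + s + 2, s**2 + 2s + 2.
None of them divide P (all give nonzero remainder).
No irreducible factor of degree ≤ 2 exists, so P is irreducible over GF(3).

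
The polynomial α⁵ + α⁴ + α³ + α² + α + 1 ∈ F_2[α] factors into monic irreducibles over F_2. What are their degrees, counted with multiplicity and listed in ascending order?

Write g(α) = α⁵ + α⁴ + α³ + α² + α + 1.
Roots in F_2: g(0) = 1; g(1) = 0 → root.
Linear factors from roots: (α + 1).
Complete factorization: g(α) = (α + 1)·(α² + α + 1)^2.
Factor degrees with multiplicity: 1 + 2 + 2 = 5.

1, 2, 2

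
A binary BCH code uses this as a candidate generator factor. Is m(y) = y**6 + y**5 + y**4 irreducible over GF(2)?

Check for roots in GF(2): m(0) = 0 → root; m(1) = 1.
m(0) = 0, so (y) divides m(y); m is reducible.

No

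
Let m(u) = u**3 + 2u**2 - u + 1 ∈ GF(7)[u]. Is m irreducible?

Yes

Check for roots in GF(7): m(0) = 1; m(1) = 3; m(2) = 1; m(3) = 1; m(4) = 2; m(5) = 3; m(6) = 3.
No roots. A degree-3 polynomial over a field with no linear factor is irreducible.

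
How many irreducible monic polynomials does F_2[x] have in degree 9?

56

By the necklace-counting formula, N_2(9) = (1/9) Σ_{d|9} μ(9/d)·2^d.
Divisors of 9: 1, 3, 9; μ(9/d) for each: 0, -1, 1.
Σ = − 2^3 + 2^9 = 504.
N = 504/9 = 56.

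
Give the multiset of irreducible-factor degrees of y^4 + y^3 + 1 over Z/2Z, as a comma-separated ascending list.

Write f(y) = y^4 + y^3 + 1.
Roots in Z/2Z: f(0) = 1; f(1) = 1.
Complete factorization: f(y) = (y^4 + y^3 + 1).
Factor degrees with multiplicity: 4 = 4.

4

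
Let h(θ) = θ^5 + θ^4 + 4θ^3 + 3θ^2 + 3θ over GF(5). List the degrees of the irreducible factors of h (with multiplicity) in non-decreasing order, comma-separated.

1, 2, 2

Roots in GF(5): h(0) = 0 → root; h(1) = 2; h(2) = 3; h(3) = 3; h(4) = 1.
Linear factors from roots: (θ).
Complete factorization: h(θ) = (θ)·(θ^2 + 3)·(θ^2 + θ + 1).
Factor degrees with multiplicity: 1 + 2 + 2 = 5.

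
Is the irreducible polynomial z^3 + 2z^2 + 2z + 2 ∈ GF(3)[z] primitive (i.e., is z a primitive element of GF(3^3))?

Write f(z) = z^3 + 2z^2 + 2z + 2.
|GF(3^3)^×| = 3^3 − 1 = 26. Prime factorization: 26 = 2·13.
f is primitive ⇔ z has order 26 in GF(3)[z]/(f), i.e. z^(26/q) ≠ 1 for each prime q | 26.
z^(13) mod f = 1
z^(2) mod f = z^2.
Since z^(13) = 1, the order of z divides 13 < 26; not primitive.

No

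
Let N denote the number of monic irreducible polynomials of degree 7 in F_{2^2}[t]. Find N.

2340

The number of monic irreducibles of degree 7 over GF(4) is (1/7)·Σ_{d∣7} μ(7/d) 4^d.
Divisors of 7: 1, 7; μ(7/d) for each: -1, 1.
Σ = − 4^1 + 4^7 = 16380.
N = 16380/7 = 2340.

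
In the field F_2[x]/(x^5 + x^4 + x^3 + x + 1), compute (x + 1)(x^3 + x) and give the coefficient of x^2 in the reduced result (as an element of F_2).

1

Multiply in F_2[x]: (x + 1)·(x^3 + x) = x^4 + x^3 + x^2 + x.
Reduced: x^4 + x^3 + x^2 + x.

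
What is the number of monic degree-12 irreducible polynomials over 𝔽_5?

x^(5^12) − x is the product of all monic irreducibles of degree dividing 12; Möbius inversion gives N = (1/12) Σ μ(12/d)·5^d.
Divisors of 12: 1, 2, 3, 4, 6, 12; μ(12/d) for each: 0, 1, 0, -1, -1, 1.
Σ = 5^2 − 5^4 − 5^6 + 5^12 = 244124400.
N = 244124400/12 = 20343700.

20343700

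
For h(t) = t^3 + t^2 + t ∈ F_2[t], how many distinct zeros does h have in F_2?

1

Evaluate at each of the 2 elements of F_2:
h(0) = 0 → root; h(1) = 1.
Roots: {0}.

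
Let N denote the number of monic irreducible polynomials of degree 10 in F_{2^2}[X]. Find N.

104754

x^(4^10) − x is the product of all monic irreducibles of degree dividing 10; Möbius inversion gives N = (1/10) Σ μ(10/d)·4^d.
Divisors of 10: 1, 2, 5, 10; μ(10/d) for each: 1, -1, -1, 1.
Σ = 4^1 − 4^2 − 4^5 + 4^10 = 1047540.
N = 1047540/10 = 104754.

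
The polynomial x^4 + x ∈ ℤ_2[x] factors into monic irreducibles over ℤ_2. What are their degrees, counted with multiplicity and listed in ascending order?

1, 1, 2

Write g(x) = x^4 + x.
Roots in ℤ_2: g(0) = 0 → root; g(1) = 0 → root.
Linear factors from roots: (x), (x + 1).
Complete factorization: g(x) = (x)·(x + 1)·(x^2 + x + 1).
Factor degrees with multiplicity: 1 + 1 + 2 = 4.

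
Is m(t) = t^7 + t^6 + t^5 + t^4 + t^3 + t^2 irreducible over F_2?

Check for roots in F_2: m(0) = 0 → root; m(1) = 0 → root.
m(0) = 0, so (t) divides m(t); m is reducible.

No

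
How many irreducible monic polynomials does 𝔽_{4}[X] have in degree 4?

60

By the necklace-counting formula, N_4(4) = (1/4) Σ_{d|4} μ(4/d)·4^d.
Divisors of 4: 1, 2, 4; μ(4/d) for each: 0, -1, 1.
Σ = − 4^2 + 4^4 = 240.
N = 240/4 = 60.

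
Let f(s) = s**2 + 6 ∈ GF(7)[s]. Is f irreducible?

Check for roots in GF(7): f(0) = 6; f(1) = 0 → root; f(2) = 3; f(3) = 1; f(4) = 1; f(5) = 3; f(6) = 0 → root.
f(1) = 0, so (s − 1) divides f(s); f is reducible.

No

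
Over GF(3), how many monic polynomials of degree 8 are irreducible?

810

Gauss's count: N_{3}(8) = (1/8) Σ_{d|8} μ(8/d)·3^d.
Divisors of 8: 1, 2, 4, 8; μ(8/d) for each: 0, 0, -1, 1.
Σ = − 3^4 + 3^8 = 6480.
N = 6480/8 = 810.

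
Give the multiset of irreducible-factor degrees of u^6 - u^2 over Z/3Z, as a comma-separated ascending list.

1, 1, 1, 1, 2

Write f(u) = u^6 - u^2.
Roots in Z/3Z: f(0) = 0 → root; f(1) = 0 → root; f(2) = 0 → root.
Linear factors from roots: (u), (u - 1), (u + 1).
Complete factorization: f(u) = (u + 1)·(u - 1)·(u)^2·(u^2 + 1).
Factor degrees with multiplicity: 1 + 1 + 1 + 1 + 2 = 6.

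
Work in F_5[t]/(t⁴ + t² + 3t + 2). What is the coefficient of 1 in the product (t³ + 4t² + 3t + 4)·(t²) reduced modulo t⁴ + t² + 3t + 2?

2

Multiply in F_5[t]: (t³ + 4t² + 3t + 4)·(t²) = t⁵ + 4t⁴ + 3t³ + 4t².
Reduce using t⁴ ≡ 4t² + 2t + 3 (mod t⁴ + t² + 3t + 2).
Reduced: 2t³ + 2t² + t + 2.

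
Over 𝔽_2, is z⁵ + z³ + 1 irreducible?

Write g(z) = z⁵ + z³ + 1.
Check for roots in 𝔽_2: g(0) = 1; g(1) = 1.
No roots, so no linear factors.
Monic irreducibles of degree 2 over GF(2): z² + z + 1.
None of them divide g (all give nonzero remainder).
No irreducible factor of degree ≤ 2 exists, so g is irreducible over GF(2).

Yes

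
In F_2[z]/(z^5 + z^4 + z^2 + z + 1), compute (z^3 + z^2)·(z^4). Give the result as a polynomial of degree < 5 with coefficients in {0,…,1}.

z^4 + z^3 + z^2

Multiply in F_2[z]: (z^3 + z^2)·(z^4) = z^7 + z^6.
Reduce using z^5 ≡ z^4 + z^2 + z + 1 (mod z^5 + z^4 + z^2 + z + 1).
Reduced: z^4 + z^3 + z^2.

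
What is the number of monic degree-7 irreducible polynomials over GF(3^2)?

683280

Gauss's count: N_{9}(7) = (1/7) Σ_{d|7} μ(7/d)·9^d.
Divisors of 7: 1, 7; μ(7/d) for each: -1, 1.
Σ = − 9^1 + 9^7 = 4782960.
N = 4782960/7 = 683280.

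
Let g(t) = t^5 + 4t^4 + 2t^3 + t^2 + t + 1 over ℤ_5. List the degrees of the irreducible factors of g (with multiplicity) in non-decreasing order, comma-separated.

1, 1, 3

Roots in ℤ_5: g(0) = 1; g(1) = 0 → root; g(2) = 4; g(3) = 4; g(4) = 2.
Linear factors from roots: (t + 4).
Complete factorization: g(t) = (t + 4)^2·(t^3 + t^2 + 3t + 1).
Factor degrees with multiplicity: 1 + 1 + 3 = 5.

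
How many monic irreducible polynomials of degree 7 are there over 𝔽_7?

x^(7^7) − x is the product of all monic irreducibles of degree dividing 7; Möbius inversion gives N = (1/7) Σ μ(7/d)·7^d.
Divisors of 7: 1, 7; μ(7/d) for each: -1, 1.
Σ = − 7^1 + 7^7 = 823536.
N = 823536/7 = 117648.

117648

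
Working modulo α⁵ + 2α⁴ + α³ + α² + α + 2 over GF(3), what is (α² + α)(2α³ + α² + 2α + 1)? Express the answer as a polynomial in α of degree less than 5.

2α^4 + α^3 + α^2 + 2α + 2

Multiply in GF(3)[α]: (α² + α)·(2α³ + α² + 2α + 1) = 2α⁵ + α.
Reduce using α⁵ ≡ α⁴ + 2α³ + 2α² + 2α + 1 (mod α⁵ + 2α⁴ + α³ + α² + α + 2).
Reduced: 2α⁴ + α³ + α² + 2α + 2.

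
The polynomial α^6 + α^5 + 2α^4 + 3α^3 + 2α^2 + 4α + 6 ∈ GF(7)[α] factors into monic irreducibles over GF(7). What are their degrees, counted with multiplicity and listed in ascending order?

Write f(α) = α^6 + α^5 + 2α^4 + 3α^3 + 2α^2 + 4α + 6.
Complete factorization: f(α) = (α^2 + α + 4)·(α^4 + 5α^2 + 5α + 5).
Factor degrees with multiplicity: 2 + 4 = 6.

2, 4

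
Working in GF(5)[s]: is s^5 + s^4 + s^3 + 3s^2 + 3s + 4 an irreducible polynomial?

Write h(s) = s^5 + s^4 + s^3 + 3s^2 + 3s + 4.
Check for roots in GF(5): h(0) = 4; h(1) = 3; h(2) = 3; h(3) = 1; h(4) = 3.
No roots, so no linear factors.
Degree-2 irreducible divisors: test the 10 monic irreducibles of degree 2 over GF(5).
None of them divide h (all give nonzero remainder).
No irreducible factor of degree ≤ 2 exists, so h is irreducible over GF(5).

Yes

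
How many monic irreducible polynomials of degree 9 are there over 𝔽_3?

The number of monic irreducibles of degree 9 over GF(3) is (1/9)·Σ_{d∣9} μ(9/d) 3^d.
Divisors of 9: 1, 3, 9; μ(9/d) for each: 0, -1, 1.
Σ = − 3^3 + 3^9 = 19656.
N = 19656/9 = 2184.

2184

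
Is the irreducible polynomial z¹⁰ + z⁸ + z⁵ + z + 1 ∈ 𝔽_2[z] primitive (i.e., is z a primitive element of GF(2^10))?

Yes

Write f(z) = z¹⁰ + z⁸ + z⁵ + z + 1.
|GF(2^10)^×| = 2^10 − 1 = 1023. Prime factorization: 1023 = 3·11·31.
f is primitive ⇔ z has order 1023 in GF(2)[z]/(f), i.e. z^(1023/q) ≠ 1 for each prime q | 1023.
z^(341) mod f = z⁵ + z⁴ + z² + z.
z^(93) mod f = z⁹ + z⁸ + z⁶ + z⁵ + z³ + z.
z^(33) mod f = z⁷ + z⁵ + z⁴.
None equal 1, so z has full order 1023; f is primitive.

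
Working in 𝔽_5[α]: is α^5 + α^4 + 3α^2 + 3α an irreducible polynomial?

Write m(α) = α^5 + α^4 + 3α^2 + 3α.
Check for roots in 𝔽_5: m(0) = 0 → root; m(1) = 3; m(2) = 1; m(3) = 0 → root; m(4) = 0 → root.
m(0) = 0, so (α) divides m(α); m is reducible.

No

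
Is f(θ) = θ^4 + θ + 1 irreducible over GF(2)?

Yes

Check for roots in GF(2): f(0) = 1; f(1) = 1.
No roots, so no linear factors.
Monic irreducibles of degree 2 over GF(2): θ^2 + θ + 1.
None of them divide f (all give nonzero remainder).
No irreducible factor of degree ≤ 2 exists, so f is irreducible over GF(2).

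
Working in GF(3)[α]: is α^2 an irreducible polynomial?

No

Write m(α) = α^2.
Check for roots in GF(3): m(0) = 0 → root; m(1) = 1; m(2) = 1.
m(0) = 0, so (α) divides m(α); m is reducible.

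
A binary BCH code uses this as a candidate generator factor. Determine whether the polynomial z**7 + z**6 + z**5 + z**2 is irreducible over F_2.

Write f(z) = z**7 + z**6 + z**5 + z**2.
Check for roots in F_2: f(0) = 0 → root; f(1) = 0 → root.
f(0) = 0, so (z) divides f(z); f is reducible.

No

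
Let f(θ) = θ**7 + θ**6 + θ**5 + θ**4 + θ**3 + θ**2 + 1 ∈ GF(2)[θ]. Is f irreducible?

Yes

Check for roots in GF(2): f(0) = 1; f(1) = 1.
No roots, so no linear factors.
Monic irreducibles of degree 2 over GF(2): θ**2 + θ + 1.
None of them divide f (all give nonzero remainder).
Monic irreducibles of degree 3 over GF(2): θ**3 + θ + 1, θ**3 + θ**2 + 1.
None of them divide f (all give nonzero remainder).
No irreducible factor of degree ≤ 3 exists, so f is irreducible over GF(2).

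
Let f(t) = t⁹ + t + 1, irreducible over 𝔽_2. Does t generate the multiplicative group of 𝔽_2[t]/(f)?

No

|GF(2^9)^×| = 2^9 − 1 = 511. Prime factorization: 511 = 7·73.
f is primitive ⇔ t has order 511 in GF(2)[t]/(f), i.e. t^(511/q) ≠ 1 for each prime q | 511.
t^(73) mod f = 1
t^(7) mod f = t⁷.
Since t^(73) = 1, the order of t divides 73 < 511; not primitive.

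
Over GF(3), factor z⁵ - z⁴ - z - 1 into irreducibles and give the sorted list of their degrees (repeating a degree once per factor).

5

Write f(z) = z⁵ - z⁴ - z - 1.
Roots in GF(3): f(0) = 2; f(1) = 1; f(2) = 1.
Complete factorization: f(z) = (z⁵ - z⁴ - z - 1).
Factor degrees with multiplicity: 5 = 5.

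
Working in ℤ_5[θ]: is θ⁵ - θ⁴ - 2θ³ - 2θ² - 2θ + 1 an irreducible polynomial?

No

Write g(θ) = θ⁵ - θ⁴ - 2θ³ - 2θ² - 2θ + 1.
Check for roots in ℤ_5: g(0) = 1; g(1) = 0 → root; g(2) = 4; g(3) = 0 → root; g(4) = 1.
g(1) = 0, so (θ − 1) divides g(θ); g is reducible.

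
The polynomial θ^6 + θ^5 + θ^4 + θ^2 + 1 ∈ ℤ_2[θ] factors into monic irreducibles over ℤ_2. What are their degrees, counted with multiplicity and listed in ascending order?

6

Write h(θ) = θ^6 + θ^5 + θ^4 + θ^2 + 1.
Roots in ℤ_2: h(0) = 1; h(1) = 1.
Complete factorization: h(θ) = (θ^6 + θ^5 + θ^4 + θ^2 + 1).
Factor degrees with multiplicity: 6 = 6.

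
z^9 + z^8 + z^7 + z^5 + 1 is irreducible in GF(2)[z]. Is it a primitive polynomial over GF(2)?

Write f(z) = z^9 + z^8 + z^7 + z^5 + 1.
|GF(2^9)^×| = 2^9 − 1 = 511. Prime factorization: 511 = 7·73.
f is primitive ⇔ z has order 511 in GF(2)[z]/(f), i.e. z^(511/q) ≠ 1 for each prime q | 511.
z^(73) mod f = 1
z^(7) mod f = z^7.
Since z^(73) = 1, the order of z divides 73 < 511; not primitive.

No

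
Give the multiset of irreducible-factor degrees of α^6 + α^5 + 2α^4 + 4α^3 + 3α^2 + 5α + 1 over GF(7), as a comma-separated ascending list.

Write g(α) = α^6 + α^5 + 2α^4 + 4α^3 + 3α^2 + 5α + 1.
Linear factors from roots: (α + 3), (α + 2).
Complete factorization: g(α) = (α + 2)·(α + 3)·(α^2 + 5α + 2)·(α^2 + 5α + 3).
Factor degrees with multiplicity: 1 + 1 + 2 + 2 = 6.

1, 1, 2, 2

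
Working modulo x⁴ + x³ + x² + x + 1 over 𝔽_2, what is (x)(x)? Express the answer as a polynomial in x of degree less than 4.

Multiply in 𝔽_2[x]: (x)·(x) = x².
Reduced: x².

x^2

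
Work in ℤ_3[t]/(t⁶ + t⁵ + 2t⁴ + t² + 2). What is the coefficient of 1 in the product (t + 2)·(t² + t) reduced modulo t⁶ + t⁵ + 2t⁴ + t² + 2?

0

Multiply in ℤ_3[t]: (t + 2)·(t² + t) = t³ + 2t.
Reduced: t³ + 2t.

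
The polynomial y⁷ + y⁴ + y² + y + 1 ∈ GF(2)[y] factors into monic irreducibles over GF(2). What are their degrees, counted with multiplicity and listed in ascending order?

2, 2, 3

Write f(y) = y⁷ + y⁴ + y² + y + 1.
Roots in GF(2): f(0) = 1; f(1) = 1.
Complete factorization: f(y) = (y² + y + 1)^2·(y³ + y + 1).
Factor degrees with multiplicity: 2 + 2 + 3 = 7.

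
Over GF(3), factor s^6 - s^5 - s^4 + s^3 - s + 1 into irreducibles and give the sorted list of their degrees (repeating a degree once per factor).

Write g(s) = s^6 - s^5 - s^4 + s^3 - s + 1.
Roots in GF(3): g(0) = 1; g(1) = 0 → root; g(2) = 2.
Linear factors from roots: (s - 1).
Complete factorization: g(s) = (s - 1)·(s^2 + s - 1)·(s^3 - s^2 + s + 1).
Factor degrees with multiplicity: 1 + 2 + 3 = 6.

1, 2, 3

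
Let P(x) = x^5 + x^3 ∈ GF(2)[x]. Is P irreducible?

No

Check for roots in GF(2): P(0) = 0 → root; P(1) = 0 → root.
P(0) = 0, so (x) divides P(x); P is reducible.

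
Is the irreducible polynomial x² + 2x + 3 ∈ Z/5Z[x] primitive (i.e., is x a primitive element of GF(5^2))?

Write f(x) = x² + 2x + 3.
|GF(5^2)^×| = 5^2 − 1 = 24. Prime factorization: 24 = 2^3·3.
f is primitive ⇔ x has order 24 in GF(5)[x]/(f), i.e. x^(24/q) ≠ 1 for each prime q | 24.
x^(12) mod f = 4.
x^(8) mod f = 4x + 1.
None equal 1, so x has full order 24; f is primitive.

Yes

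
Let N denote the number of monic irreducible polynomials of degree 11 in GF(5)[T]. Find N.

By the necklace-counting formula, N_5(11) = (1/11) Σ_{d|11} μ(11/d)·5^d.
Divisors of 11: 1, 11; μ(11/d) for each: -1, 1.
Σ = − 5^1 + 5^11 = 48828120.
N = 48828120/11 = 4438920.

4438920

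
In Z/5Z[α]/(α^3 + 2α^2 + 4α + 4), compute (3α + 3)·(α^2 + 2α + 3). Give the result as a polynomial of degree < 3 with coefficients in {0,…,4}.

3α^2 + 3α + 2

Multiply in Z/5Z[α]: (3α + 3)·(α^2 + 2α + 3) = 3α^3 + 4α^2 + 4.
Reduce using α^3 ≡ 3α^2 + α + 1 (mod α^3 + 2α^2 + 4α + 4).
Reduced: 3α^2 + 3α + 2.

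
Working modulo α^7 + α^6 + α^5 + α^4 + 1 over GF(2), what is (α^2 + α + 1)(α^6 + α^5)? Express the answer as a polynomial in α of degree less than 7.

Multiply in GF(2)[α]: (α^2 + α + 1)·(α^6 + α^5) = α^8 + α^5.
Reduce using α^7 ≡ α^6 + α^5 + α^4 + 1 (mod α^7 + α^6 + α^5 + α^4 + 1).
Reduced: α^5 + α^4 + α + 1.

α^5 + α^4 + α + 1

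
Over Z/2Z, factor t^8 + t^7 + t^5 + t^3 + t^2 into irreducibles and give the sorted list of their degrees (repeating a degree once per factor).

Write f(t) = t^8 + t^7 + t^5 + t^3 + t^2.
Roots in Z/2Z: f(0) = 0 → root; f(1) = 1.
Linear factors from roots: (t).
Complete factorization: f(t) = (t)^2·(t^2 + t + 1)^3.
Factor degrees with multiplicity: 1 + 1 + 2 + 2 + 2 = 8.

1, 1, 2, 2, 2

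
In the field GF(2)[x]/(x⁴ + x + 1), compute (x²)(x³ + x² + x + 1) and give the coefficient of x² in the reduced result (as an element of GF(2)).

0

Multiply in GF(2)[x]: (x²)·(x³ + x² + x + 1) = x⁵ + x⁴ + x³ + x².
Reduce using x⁴ ≡ x + 1 (mod x⁴ + x + 1).
Reduced: x³ + 1.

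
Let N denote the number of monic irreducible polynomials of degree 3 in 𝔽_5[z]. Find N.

40

By the necklace-counting formula, N_5(3) = (1/3) Σ_{d|3} μ(3/d)·5^d.
Divisors of 3: 1, 3; μ(3/d) for each: -1, 1.
Σ = − 5^1 + 5^3 = 120.
N = 120/3 = 40.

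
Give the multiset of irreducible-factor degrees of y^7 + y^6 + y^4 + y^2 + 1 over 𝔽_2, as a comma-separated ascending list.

7

Write g(y) = y^7 + y^6 + y^4 + y^2 + 1.
Roots in 𝔽_2: g(0) = 1; g(1) = 1.
Complete factorization: g(y) = (y^7 + y^6 + y^4 + y^2 + 1).
Factor degrees with multiplicity: 7 = 7.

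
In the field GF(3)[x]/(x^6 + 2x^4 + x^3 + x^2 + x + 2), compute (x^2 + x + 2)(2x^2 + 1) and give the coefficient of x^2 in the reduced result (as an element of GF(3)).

Multiply in GF(3)[x]: (x^2 + x + 2)·(2x^2 + 1) = 2x^4 + 2x^3 + 2x^2 + x + 2.
Reduced: 2x^4 + 2x^3 + 2x^2 + x + 2.

2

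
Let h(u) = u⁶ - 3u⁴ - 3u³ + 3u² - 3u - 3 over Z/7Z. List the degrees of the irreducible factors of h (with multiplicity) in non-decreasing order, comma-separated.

Linear factors from roots: (u - 3).
Complete factorization: h(u) = (u - 3)·(u² - 3u + 1)·(u³ - u² + 2u + 1).
Factor degrees with multiplicity: 1 + 2 + 3 = 6.

1, 2, 3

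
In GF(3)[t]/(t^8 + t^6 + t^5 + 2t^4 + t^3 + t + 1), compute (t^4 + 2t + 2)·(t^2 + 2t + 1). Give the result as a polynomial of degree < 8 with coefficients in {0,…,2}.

t^6 + 2t^5 + t^4 + 2t^3 + 2

Multiply in GF(3)[t]: (t^4 + 2t + 2)·(t^2 + 2t + 1) = t^6 + 2t^5 + t^4 + 2t^3 + 2.
Reduced: t^6 + 2t^5 + t^4 + 2t^3 + 2.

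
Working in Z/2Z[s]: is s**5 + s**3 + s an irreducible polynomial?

Write m(s) = s**5 + s**3 + s.
Check for roots in Z/2Z: m(0) = 0 → root; m(1) = 1.
m(0) = 0, so (s) divides m(s); m is reducible.

No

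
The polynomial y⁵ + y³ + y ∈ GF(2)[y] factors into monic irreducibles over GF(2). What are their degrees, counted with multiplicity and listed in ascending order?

1, 2, 2

Write g(y) = y⁵ + y³ + y.
Roots in GF(2): g(0) = 0 → root; g(1) = 1.
Linear factors from roots: (y).
Complete factorization: g(y) = (y)·(y² + y + 1)^2.
Factor degrees with multiplicity: 1 + 2 + 2 = 5.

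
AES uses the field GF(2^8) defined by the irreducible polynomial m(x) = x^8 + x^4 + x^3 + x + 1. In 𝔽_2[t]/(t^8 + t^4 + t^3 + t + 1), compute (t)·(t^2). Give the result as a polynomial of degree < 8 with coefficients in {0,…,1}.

Multiply in 𝔽_2[t]: (t)·(t^2) = t^3.
Reduced: t^3.

t^3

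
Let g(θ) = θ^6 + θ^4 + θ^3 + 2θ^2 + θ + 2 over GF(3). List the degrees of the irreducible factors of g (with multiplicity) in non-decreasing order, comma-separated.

2, 4

Roots in GF(3): g(0) = 2; g(1) = 2; g(2) = 1.
Complete factorization: g(θ) = (θ^2 + 1)·(θ^4 + θ + 2).
Factor degrees with multiplicity: 2 + 4 = 6.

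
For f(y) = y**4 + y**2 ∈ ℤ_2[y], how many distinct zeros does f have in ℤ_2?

Evaluate at each of the 2 elements of ℤ_2:
f(0) = 0 → root; f(1) = 0 → root.
Roots: {0, 1}.

2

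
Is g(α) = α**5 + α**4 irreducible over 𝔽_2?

No

Check for roots in 𝔽_2: g(0) = 0 → root; g(1) = 0 → root.
g(0) = 0, so (α) divides g(α); g is reducible.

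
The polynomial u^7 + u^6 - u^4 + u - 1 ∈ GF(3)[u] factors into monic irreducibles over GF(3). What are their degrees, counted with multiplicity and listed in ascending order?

1, 1, 1, 2, 2

Write g(u) = u^7 + u^6 - u^4 + u - 1.
Roots in GF(3): g(0) = 2; g(1) = 1; g(2) = 0 → root.
Linear factors from roots: (u + 1).
Complete factorization: g(u) = (u + 1)^3·(u^2 + 1)·(u^2 + u - 1).
Factor degrees with multiplicity: 1 + 1 + 1 + 2 + 2 = 7.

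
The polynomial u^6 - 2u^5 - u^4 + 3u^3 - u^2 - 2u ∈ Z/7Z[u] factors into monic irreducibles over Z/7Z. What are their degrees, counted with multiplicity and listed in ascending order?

Write h(u) = u^6 - 2u^5 - u^4 + 3u^3 - u^2 - 2u.
Linear factors from roots: (u), (u - 2), (u + 3), (u + 1).
Complete factorization: h(u) = (u)·(u + 1)·(u + 3)·(u - 2)·(u^2 + 3u - 2).
Factor degrees with multiplicity: 1 + 1 + 1 + 1 + 2 = 6.

1, 1, 1, 1, 2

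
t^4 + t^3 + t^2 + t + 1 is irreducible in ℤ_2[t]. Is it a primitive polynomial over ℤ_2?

No

Write f(t) = t^4 + t^3 + t^2 + t + 1.
|GF(2^4)^×| = 2^4 − 1 = 15. Prime factorization: 15 = 3·5.
f is primitive ⇔ t has order 15 in GF(2)[t]/(f), i.e. t^(15/q) ≠ 1 for each prime q | 15.
t^(5) mod f = 1
t^(3) mod f = t^3.
Since t^(5) = 1, the order of t divides 5 < 15; not primitive.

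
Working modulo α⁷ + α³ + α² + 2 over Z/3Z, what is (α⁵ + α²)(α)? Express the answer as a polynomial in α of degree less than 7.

Multiply in Z/3Z[α]: (α⁵ + α²)·(α) = α⁶ + α³.
Reduced: α⁶ + α³.

α^6 + α^3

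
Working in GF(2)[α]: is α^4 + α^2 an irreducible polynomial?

No

Write m(α) = α^4 + α^2.
Check for roots in GF(2): m(0) = 0 → root; m(1) = 0 → root.
m(0) = 0, so (α) divides m(α); m is reducible.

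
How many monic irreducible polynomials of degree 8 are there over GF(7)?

720300

x^(7^8) − x is the product of all monic irreducibles of degree dividing 8; Möbius inversion gives N = (1/8) Σ μ(8/d)·7^d.
Divisors of 8: 1, 2, 4, 8; μ(8/d) for each: 0, 0, -1, 1.
Σ = − 7^4 + 7^8 = 5762400.
N = 5762400/8 = 720300.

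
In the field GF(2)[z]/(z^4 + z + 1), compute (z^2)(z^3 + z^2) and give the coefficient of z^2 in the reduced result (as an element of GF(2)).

Multiply in GF(2)[z]: (z^2)·(z^3 + z^2) = z^5 + z^4.
Reduce using z^4 ≡ z + 1 (mod z^4 + z + 1).
Reduced: z^2 + 1.

1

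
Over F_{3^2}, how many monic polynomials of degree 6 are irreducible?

88440

The number of monic irreducibles of degree 6 over GF(9) is (1/6)·Σ_{d∣6} μ(6/d) 9^d.
Divisors of 6: 1, 2, 3, 6; μ(6/d) for each: 1, -1, -1, 1.
Σ = 9^1 − 9^2 − 9^3 + 9^6 = 530640.
N = 530640/6 = 88440.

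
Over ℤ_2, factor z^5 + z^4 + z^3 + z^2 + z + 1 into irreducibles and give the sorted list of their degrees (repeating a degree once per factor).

1, 2, 2

Write f(z) = z^5 + z^4 + z^3 + z^2 + z + 1.
Roots in ℤ_2: f(0) = 1; f(1) = 0 → root.
Linear factors from roots: (z + 1).
Complete factorization: f(z) = (z + 1)·(z^2 + z + 1)^2.
Factor degrees with multiplicity: 1 + 2 + 2 = 5.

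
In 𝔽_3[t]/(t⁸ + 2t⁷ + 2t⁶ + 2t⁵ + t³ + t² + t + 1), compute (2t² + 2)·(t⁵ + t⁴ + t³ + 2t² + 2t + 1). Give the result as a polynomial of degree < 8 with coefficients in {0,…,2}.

Multiply in 𝔽_3[t]: (2t² + 2)·(t⁵ + t⁴ + t³ + 2t² + 2t + 1) = 2t⁷ + 2t⁶ + t⁵ + t + 2.
Reduced: 2t⁷ + 2t⁶ + t⁵ + t + 2.

2t^7 + 2t^6 + t^5 + t + 2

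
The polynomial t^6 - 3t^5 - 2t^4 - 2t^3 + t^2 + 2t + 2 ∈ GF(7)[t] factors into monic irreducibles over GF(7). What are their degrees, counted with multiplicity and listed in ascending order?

Write f(t) = t^6 - 3t^5 - 2t^4 - 2t^3 + t^2 + 2t + 2.
Linear factors from roots: (t - 2).
Complete factorization: f(t) = (t - 2)·(t^2 - t - 1)·(t^3 - 3t + 1).
Factor degrees with multiplicity: 1 + 2 + 3 = 6.

1, 2, 3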